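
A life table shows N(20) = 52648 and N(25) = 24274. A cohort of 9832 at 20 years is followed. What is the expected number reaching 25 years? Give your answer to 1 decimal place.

The relevant probability is 24274/52648 = 0.461062.
Expected number = 9832 × 0.461062 = 4533.2.

4533.2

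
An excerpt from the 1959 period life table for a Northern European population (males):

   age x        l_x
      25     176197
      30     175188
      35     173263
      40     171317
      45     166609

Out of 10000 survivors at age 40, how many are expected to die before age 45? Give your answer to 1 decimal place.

274.8

The relevant probability is 1 − 166609/171317 = 0.027481.
Expected number = 10000 × 0.027481 = 274.8.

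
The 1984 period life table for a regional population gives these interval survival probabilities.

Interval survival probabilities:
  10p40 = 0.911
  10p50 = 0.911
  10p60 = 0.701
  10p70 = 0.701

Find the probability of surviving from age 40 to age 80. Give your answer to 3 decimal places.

0.408

Chaining the interval survival probabilities: 0.911 × 0.911 × 0.701 × 0.701.
= 0.407824.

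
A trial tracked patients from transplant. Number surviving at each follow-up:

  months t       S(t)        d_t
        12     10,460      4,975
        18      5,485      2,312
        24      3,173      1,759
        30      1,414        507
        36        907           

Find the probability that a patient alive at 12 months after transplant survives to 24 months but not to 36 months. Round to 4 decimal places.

This is the probability of reaching 24 but not 36, conditional on being alive at 12: (S(24) − S(36)) / S(12).
= (3,173 − 907) / 10,460 = 2,266 / 10,460 = 0.216635.

0.2166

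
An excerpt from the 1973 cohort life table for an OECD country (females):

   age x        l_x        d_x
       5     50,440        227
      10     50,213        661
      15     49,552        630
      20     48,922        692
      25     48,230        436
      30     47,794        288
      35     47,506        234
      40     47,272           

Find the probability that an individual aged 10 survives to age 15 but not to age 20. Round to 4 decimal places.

0.0125

We want 5|5q10 = (l_15 − l_20)/l_10.
This is the probability of reaching 15 but not 20, conditional on being alive at 10: (l_15 − l_20) / l_10.
= (49,552 − 48,922) / 50,213 = 630 / 50,213 = 0.012547.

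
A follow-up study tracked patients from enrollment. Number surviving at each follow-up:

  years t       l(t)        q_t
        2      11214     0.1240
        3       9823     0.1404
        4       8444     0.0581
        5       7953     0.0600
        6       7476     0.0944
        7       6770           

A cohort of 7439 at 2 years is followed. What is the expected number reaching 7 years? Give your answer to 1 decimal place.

The relevant probability is 6770/11214 = 0.603710.
Expected number = 7439 × 0.603710 = 4491.0.

4491.0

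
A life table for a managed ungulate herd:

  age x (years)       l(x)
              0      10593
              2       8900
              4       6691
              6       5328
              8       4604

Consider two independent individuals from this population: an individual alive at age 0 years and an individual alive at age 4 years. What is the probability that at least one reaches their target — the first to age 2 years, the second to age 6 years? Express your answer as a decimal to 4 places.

p₁ = l(2)/l(0) = 8900/10593 = 0.840177; p₂ = l(6)/l(4) = 5328/6691 = 0.796294.
P(at least one) = 1 − (1−p₁)(1−p₂) = 1 − 0.159823 × 0.203706 = 0.967443.

0.9674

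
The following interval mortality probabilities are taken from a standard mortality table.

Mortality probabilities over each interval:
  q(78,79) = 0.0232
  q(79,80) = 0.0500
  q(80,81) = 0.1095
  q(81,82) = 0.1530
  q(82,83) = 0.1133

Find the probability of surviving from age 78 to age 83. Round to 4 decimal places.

Chaining the interval survival probabilities: (1 − 0.0232) × (1 − 0.0500) × (1 − 0.1095) × (1 − 0.1530) × (1 − 0.1133).
= 0.9768 × 0.9500 × 0.8905 × 0.8470 × 0.8867 = 0.620616.

0.6206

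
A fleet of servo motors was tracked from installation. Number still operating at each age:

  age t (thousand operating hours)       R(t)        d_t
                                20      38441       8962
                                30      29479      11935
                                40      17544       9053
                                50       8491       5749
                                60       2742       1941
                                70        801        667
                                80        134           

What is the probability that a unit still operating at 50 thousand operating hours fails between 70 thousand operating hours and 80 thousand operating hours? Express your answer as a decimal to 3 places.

This is the probability of reaching 70 but not 80, conditional on being operational at 50: (R(70) − R(80)) / R(50).
= (801 − 134) / 8491 = 667 / 8491 = 0.078554.

0.079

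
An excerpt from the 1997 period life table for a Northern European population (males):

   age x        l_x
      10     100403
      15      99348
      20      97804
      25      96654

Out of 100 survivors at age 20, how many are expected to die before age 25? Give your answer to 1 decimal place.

1.2

The relevant probability is 1 − 96654/97804 = 0.011758.
Expected number = 100 × 0.011758 = 1.2.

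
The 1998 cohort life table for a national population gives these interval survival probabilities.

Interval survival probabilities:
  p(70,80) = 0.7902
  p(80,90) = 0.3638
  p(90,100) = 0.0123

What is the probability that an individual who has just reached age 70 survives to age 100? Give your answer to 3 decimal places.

0.004

Survival from 70 to 100 is the product of surviving each interval: 0.7902 × 0.3638 × 0.0123.
= 0.003536.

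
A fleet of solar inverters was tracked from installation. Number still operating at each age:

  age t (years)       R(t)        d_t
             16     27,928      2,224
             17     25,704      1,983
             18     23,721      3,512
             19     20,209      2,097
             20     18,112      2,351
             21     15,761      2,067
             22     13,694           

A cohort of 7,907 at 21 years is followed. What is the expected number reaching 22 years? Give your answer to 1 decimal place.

6870.0

The relevant probability is 13,694/15,761 = 0.868853.
Expected number = 7,907 × 0.868853 = 6870.0.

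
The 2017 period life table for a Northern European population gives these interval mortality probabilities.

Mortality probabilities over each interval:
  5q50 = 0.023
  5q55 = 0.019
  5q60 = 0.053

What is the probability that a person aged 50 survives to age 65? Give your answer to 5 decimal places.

Chaining the interval survival probabilities: (1 − 0.023) × (1 − 0.019) × (1 − 0.053).
= 0.977 × 0.981 × 0.947 = 0.907640.

0.90764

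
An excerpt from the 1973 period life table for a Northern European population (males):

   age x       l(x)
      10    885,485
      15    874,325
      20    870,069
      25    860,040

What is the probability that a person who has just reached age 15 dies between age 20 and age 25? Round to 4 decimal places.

0.0115

This is the probability of reaching 20 but not 25, conditional on being alive at 15: (l(20) − l(25)) / l(15).
= (870,069 − 860,040) / 874,325 = 10,029 / 874,325 = 0.011471.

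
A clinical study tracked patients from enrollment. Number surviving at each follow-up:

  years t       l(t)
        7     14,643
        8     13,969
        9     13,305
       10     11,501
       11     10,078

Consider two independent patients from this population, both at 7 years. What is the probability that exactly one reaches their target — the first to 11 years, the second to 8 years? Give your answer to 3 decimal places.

p₁ = l(11)/l(7) = 10,078/14,643 = 0.688247; p₂ = l(8)/l(7) = 13,969/14,643 = 0.953971.
P(exactly one) = p₁(1−p₂) + (1−p₁)p₂ = 0.031679 + 0.297403 = 0.329083.

0.329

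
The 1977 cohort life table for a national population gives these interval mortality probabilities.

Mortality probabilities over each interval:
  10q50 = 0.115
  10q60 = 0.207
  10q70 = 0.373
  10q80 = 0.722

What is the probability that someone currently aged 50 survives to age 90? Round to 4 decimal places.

Chaining the interval survival probabilities: (1 − 0.115) × (1 − 0.207) × (1 − 0.373) × (1 − 0.722).
= 0.885 × 0.793 × 0.627 × 0.278 = 0.122329.

0.1223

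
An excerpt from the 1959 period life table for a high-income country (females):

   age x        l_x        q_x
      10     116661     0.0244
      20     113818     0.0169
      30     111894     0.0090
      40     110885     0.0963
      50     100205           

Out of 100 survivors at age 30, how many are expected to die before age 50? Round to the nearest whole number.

10

The relevant probability is 1 − 100205/111894 = 0.104465.
Expected number = 100 × 0.104465 = 10.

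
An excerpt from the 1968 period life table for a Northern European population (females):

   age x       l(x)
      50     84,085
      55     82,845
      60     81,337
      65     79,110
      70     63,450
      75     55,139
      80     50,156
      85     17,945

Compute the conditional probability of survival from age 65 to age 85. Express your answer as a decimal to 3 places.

0.227

The conditional survival probability is l(85)/l(65) = 17,945/79,110 = 0.226836.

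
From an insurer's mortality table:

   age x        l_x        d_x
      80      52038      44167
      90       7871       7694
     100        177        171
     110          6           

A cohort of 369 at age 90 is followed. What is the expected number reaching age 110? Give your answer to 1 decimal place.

0.3

The relevant probability is 6/7871 = 0.000762.
Expected number = 369 × 0.000762 = 0.3.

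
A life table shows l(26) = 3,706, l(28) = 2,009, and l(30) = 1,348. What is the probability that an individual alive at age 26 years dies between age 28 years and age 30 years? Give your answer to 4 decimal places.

This is the probability of reaching 28 but not 30, conditional on being alive at 26: (l(28) − l(30)) / l(26).
= (2,009 − 1,348) / 3,706 = 661 / 3,706 = 0.178359.

0.1784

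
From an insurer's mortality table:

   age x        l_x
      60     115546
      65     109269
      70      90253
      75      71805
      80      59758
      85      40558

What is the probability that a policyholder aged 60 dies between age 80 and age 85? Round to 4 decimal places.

0.1662

We want 20|5q60 = (l_80 − l_85)/l_60.
This is the probability of reaching 80 but not 85, conditional on being alive at 60: (l_80 − l_85) / l_60.
= (59758 − 40558) / 115546 = 19200 / 115546 = 0.166168.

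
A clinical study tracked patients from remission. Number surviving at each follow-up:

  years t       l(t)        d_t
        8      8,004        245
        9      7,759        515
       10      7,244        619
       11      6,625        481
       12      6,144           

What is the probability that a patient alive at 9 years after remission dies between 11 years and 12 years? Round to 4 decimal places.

This is the probability of reaching 11 but not 12, conditional on being alive at 9: (l(11) − l(12)) / l(9).
= (6,625 − 6,144) / 7,759 = 481 / 7,759 = 0.061993.

0.0620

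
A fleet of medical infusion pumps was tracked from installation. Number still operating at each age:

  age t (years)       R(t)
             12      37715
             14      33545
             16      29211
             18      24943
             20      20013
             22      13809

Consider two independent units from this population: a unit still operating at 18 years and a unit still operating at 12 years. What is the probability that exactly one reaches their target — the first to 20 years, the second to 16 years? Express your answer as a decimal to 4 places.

p₁ = R(20)/R(18) = 20013/24943 = 0.802349; p₂ = R(16)/R(12) = 29211/37715 = 0.774519.
P(exactly one) = p₁(1−p₂) + (1−p₁)p₂ = 0.180914 + 0.153084 = 0.333999.

0.3340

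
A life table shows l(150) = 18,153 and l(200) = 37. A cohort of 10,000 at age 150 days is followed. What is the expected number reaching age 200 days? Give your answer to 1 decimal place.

20.4

The relevant probability is 37/18,153 = 0.002038.
Expected number = 10,000 × 0.002038 = 20.4.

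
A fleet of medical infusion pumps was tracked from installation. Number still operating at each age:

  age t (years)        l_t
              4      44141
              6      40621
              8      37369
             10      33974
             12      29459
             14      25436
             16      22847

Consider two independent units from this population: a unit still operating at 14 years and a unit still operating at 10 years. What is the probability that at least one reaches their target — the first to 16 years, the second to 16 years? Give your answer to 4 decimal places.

0.9667

p₁ = l_16/l_14 = 22847/25436 = 0.898215; p₂ = l_16/l_10 = 22847/33974 = 0.672485.
P(at least one) = 1 − (1−p₁)(1−p₂) = 1 − 0.101785 × 0.327515 = 0.966664.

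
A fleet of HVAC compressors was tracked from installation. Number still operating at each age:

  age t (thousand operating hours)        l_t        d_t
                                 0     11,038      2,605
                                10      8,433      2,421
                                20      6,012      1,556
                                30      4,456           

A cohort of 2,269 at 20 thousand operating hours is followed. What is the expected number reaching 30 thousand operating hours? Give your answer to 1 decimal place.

The relevant probability is 4,456/6,012 = 0.741184.
Expected number = 2,269 × 0.741184 = 1681.7.

1681.7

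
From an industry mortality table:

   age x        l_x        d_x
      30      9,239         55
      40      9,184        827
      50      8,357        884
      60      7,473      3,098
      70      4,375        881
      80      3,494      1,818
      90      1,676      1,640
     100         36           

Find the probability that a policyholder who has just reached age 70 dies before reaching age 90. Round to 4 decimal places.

0.6169

P(die before 90 | alive at 70) = 1 − l_90/l_70 = 1 − 1,676/4,375 = (2,699)/4,375 = 0.616914.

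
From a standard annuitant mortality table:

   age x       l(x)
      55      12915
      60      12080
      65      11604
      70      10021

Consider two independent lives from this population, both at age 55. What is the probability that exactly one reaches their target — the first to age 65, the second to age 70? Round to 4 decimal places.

0.2801

p₁ = l(65)/l(55) = 11604/12915 = 0.898490; p₂ = l(70)/l(55) = 10021/12915 = 0.775919.
P(exactly one) = p₁(1−p₂) + (1−p₁)p₂ = 0.201335 + 0.078764 = 0.280098.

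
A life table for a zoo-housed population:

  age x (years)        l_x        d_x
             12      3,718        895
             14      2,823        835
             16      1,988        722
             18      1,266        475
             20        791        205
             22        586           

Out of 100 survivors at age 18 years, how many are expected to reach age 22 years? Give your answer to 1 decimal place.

46.3

The relevant probability is 586/1,266 = 0.462875.
Expected number = 100 × 0.462875 = 46.3.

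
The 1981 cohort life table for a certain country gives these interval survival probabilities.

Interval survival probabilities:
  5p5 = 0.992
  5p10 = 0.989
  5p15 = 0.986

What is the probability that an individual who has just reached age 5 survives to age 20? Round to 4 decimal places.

0.9674

Survival from 5 to 20 is the product of surviving each interval: 0.992 × 0.989 × 0.986.
= 0.967353.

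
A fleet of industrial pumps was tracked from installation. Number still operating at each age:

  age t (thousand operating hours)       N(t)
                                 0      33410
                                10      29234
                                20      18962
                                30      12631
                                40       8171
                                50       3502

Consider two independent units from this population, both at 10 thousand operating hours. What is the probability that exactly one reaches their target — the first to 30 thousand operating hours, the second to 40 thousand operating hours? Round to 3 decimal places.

p₁ = N(30)/N(10) = 12631/29234 = 0.432065; p₂ = N(40)/N(10) = 8171/29234 = 0.279503.
P(exactly one) = p₁(1−p₂) + (1−p₁)p₂ = 0.311302 + 0.158740 = 0.470041.

0.470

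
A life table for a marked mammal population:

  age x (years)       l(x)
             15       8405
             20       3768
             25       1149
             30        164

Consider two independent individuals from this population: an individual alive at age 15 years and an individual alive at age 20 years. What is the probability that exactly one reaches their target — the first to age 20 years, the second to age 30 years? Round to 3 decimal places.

0.453

p₁ = l(20)/l(15) = 3768/8405 = 0.448305; p₂ = l(30)/l(20) = 164/3768 = 0.043524.
P(exactly one) = p₁(1−p₂) + (1−p₁)p₂ = 0.428793 + 0.024012 = 0.452805.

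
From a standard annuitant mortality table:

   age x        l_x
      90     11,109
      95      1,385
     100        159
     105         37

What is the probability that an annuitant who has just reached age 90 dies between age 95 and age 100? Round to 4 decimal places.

0.1104

We want 5|5q90 = (l_95 − l_100)/l_90.
This is the probability of reaching 95 but not 100, conditional on being alive at 90: (l_95 − l_100) / l_90.
= (1,385 − 159) / 11,109 = 1,226 / 11,109 = 0.110361.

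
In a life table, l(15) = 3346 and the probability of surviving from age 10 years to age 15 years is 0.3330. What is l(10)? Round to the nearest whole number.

10048

l(10) = l(15) / p = 3346 / 0.3330 = 10048.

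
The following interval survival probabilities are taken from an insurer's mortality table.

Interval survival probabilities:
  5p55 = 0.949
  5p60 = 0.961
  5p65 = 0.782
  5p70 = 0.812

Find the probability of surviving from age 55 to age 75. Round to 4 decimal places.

Survival from 55 to 75 is the product of surviving each interval: 0.949 × 0.961 × 0.782 × 0.812.
= 0.579098.

0.5791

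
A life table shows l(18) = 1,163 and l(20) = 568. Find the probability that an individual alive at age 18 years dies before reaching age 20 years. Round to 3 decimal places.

P(die before 20 | alive at 18) = 1 − l(20)/l(18) = 1 − 568/1,163 = (595)/1,163 = 0.511608.

0.512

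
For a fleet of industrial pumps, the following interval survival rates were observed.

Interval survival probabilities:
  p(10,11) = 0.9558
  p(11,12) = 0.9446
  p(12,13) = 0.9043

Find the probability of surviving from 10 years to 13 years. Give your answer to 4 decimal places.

0.8164

Chaining the interval survival probabilities: 0.9558 × 0.9446 × 0.9043.
= 0.816446.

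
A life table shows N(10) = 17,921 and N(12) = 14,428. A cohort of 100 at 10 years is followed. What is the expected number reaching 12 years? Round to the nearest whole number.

The relevant probability is 14,428/17,921 = 0.805089.
Expected number = 100 × 0.805089 = 81.

81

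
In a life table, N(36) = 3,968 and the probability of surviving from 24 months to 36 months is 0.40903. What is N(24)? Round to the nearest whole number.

N(24) = N(36) / p = 3,968 / 0.40903 = 9701.

9701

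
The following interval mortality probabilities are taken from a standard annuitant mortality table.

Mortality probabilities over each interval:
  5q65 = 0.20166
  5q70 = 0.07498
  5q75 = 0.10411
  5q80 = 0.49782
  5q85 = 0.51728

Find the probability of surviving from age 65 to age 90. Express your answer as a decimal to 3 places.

Survival from 65 to 90 is the product of surviving each interval: (1 − 0.20166) × (1 − 0.07498) × (1 − 0.10411) × (1 − 0.49782) × (1 − 0.51728).
= 0.79834 × 0.92502 × 0.89589 × 0.50218 × 0.48272 = 0.160379.

0.160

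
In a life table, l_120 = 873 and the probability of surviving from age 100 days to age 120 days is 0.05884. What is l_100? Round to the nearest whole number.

l_100 = l_120 / p = 873 / 0.05884 = 14837.

14837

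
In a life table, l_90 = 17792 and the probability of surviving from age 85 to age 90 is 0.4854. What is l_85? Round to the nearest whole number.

36654

l_85 = l_90 / p = 17792 / 0.4854 = 36654.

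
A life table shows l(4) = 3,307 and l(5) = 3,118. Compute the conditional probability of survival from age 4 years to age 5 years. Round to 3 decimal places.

0.943

The conditional survival probability is l(5)/l(4) = 3,118/3,307 = 0.942849.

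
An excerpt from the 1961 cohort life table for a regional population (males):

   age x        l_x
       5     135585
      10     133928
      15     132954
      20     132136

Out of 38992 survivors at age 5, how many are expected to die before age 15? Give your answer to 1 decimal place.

756.6

The relevant probability is 1 − 132954/135585 = 0.019405.
Expected number = 38992 × 0.019405 = 756.6.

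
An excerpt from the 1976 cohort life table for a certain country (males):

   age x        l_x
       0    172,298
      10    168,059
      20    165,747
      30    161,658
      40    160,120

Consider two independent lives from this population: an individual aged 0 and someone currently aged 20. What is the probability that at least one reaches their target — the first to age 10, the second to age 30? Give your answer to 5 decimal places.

p₁ = l_10/l_0 = 168,059/172,298 = 0.975397; p₂ = l_30/l_20 = 161,658/165,747 = 0.975330.
P(at least one) = 1 − (1−p₁)(1−p₂) = 1 − 0.024603 × 0.024670 = 0.999393.

0.99939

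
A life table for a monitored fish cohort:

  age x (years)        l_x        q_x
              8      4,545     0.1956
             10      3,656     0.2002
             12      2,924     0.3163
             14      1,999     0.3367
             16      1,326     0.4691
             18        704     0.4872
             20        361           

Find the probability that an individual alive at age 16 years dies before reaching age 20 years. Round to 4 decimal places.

0.7278

P(die before 20 | alive at 16) = 1 − l_20/l_16 = 1 − 361/1,326 = (965)/1,326 = 0.727753.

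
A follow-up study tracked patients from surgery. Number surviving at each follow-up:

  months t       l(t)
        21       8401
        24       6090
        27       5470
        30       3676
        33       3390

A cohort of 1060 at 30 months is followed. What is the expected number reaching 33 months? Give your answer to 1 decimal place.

The relevant probability is 3390/3676 = 0.922198.
Expected number = 1060 × 0.922198 = 977.5.

977.5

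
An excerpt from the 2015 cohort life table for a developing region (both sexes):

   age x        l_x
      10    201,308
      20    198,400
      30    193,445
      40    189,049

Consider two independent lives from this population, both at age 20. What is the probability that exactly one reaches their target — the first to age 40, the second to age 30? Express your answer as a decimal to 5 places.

p₁ = l_40/l_20 = 189,049/198,400 = 0.952868; p₂ = l_30/l_20 = 193,445/198,400 = 0.975025.
P(exactly one) = p₁(1−p₂) + (1−p₁)p₂ = 0.023798 + 0.045955 = 0.069753.

0.06975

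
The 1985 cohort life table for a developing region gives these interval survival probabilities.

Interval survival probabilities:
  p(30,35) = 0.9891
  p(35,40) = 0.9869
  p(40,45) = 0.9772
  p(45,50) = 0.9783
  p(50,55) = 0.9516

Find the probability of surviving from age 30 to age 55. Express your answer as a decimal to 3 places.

0.888

Chaining the interval survival probabilities: 0.9891 × 0.9869 × 0.9772 × 0.9783 × 0.9516.
= 0.888021.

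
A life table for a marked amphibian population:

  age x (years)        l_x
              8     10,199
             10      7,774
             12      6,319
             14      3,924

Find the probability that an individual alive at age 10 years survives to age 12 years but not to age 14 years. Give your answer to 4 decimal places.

0.3081

This is the probability of reaching 12 but not 14, conditional on being alive at 10: (l_12 − l_14) / l_10.
= (6,319 − 3,924) / 7,774 = 2,395 / 7,774 = 0.308078.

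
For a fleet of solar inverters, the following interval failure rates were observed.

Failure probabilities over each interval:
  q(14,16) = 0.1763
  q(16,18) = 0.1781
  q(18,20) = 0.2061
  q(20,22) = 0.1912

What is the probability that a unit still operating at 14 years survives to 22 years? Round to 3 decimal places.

Chaining the interval survival probabilities: (1 − 0.1763) × (1 − 0.1781) × (1 − 0.2061) × (1 − 0.1912).
= 0.8237 × 0.8219 × 0.7939 × 0.8088 = 0.434705.

0.435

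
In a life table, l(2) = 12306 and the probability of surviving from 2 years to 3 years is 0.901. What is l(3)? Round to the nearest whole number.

11088

l(3) = l(2) × p = 12306 × 0.901 = 11088.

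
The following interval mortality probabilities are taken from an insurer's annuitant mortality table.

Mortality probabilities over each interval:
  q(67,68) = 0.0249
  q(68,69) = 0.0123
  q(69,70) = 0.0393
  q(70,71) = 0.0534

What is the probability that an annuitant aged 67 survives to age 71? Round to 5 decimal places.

0.87585

Chaining the interval survival probabilities: (1 − 0.0249) × (1 − 0.0123) × (1 − 0.0393) × (1 − 0.0534).
= 0.9751 × 0.9877 × 0.9607 × 0.9466 = 0.875848.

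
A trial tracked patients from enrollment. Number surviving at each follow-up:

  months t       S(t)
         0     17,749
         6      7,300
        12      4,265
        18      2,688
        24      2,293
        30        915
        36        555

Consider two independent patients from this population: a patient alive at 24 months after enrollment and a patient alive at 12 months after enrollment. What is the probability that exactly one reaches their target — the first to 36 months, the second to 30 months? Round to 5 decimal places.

0.35272

p₁ = S(36)/S(24) = 555/2,293 = 0.242041; p₂ = S(30)/S(12) = 915/4,265 = 0.214537.
P(exactly one) = p₁(1−p₂) + (1−p₁)p₂ = 0.190114 + 0.162610 = 0.352724.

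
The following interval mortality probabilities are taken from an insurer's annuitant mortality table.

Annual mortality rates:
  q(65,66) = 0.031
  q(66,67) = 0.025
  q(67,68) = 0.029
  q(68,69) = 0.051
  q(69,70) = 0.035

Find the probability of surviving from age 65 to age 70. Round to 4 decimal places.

0.8401

The overall survival probability is (1 − 0.031) × (1 − 0.025) × (1 − 0.029) × (1 − 0.051) × (1 − 0.035).
= 0.969 × 0.975 × 0.971 × 0.949 × 0.965 = 0.840120.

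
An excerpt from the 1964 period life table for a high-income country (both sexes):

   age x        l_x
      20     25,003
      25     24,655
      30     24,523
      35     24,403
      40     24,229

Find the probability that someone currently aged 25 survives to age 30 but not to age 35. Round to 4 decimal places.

0.0049

We want 5|5q25 = (l_30 − l_35)/l_25.
This is the probability of reaching 30 but not 35, conditional on being alive at 25: (l_30 − l_35) / l_25.
= (24,523 − 24,403) / 24,655 = 120 / 24,655 = 0.004867.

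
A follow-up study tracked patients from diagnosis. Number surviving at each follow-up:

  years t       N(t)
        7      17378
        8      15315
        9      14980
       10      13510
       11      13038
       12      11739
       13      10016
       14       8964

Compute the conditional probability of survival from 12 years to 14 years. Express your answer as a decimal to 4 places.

0.7636

The conditional survival probability is N(14)/N(12) = 8964/11739 = 0.763608.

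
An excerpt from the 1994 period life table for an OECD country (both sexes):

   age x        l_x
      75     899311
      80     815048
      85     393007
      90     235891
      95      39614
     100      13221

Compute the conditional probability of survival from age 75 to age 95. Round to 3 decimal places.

0.044

We want 20p75 = l_95/l_75.
The conditional survival probability is l_95/l_75 = 39614/899311 = 0.044049.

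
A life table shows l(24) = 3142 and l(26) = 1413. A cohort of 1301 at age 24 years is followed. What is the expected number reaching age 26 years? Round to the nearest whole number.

The relevant probability is 1413/3142 = 0.449714.
Expected number = 1301 × 0.449714 = 585.

585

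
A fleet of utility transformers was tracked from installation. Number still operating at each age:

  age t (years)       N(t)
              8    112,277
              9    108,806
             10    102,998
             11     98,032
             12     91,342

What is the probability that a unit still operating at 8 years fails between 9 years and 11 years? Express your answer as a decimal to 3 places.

This is the probability of reaching 9 but not 11, conditional on being operational at 8: (N(9) − N(11)) / N(8).
= (108,806 − 98,032) / 112,277 = 10,774 / 112,277 = 0.095959.

0.096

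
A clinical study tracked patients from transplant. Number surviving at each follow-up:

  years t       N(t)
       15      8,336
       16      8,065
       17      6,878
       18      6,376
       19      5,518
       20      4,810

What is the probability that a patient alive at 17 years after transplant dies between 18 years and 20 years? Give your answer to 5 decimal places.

0.22768

This is the probability of reaching 18 but not 20, conditional on being alive at 17: (N(18) − N(20)) / N(17).
= (6,376 − 4,810) / 6,878 = 1,566 / 6,878 = 0.227682.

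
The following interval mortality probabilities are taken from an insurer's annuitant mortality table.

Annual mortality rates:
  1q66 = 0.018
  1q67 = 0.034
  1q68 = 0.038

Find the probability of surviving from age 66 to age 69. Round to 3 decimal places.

Survival from 66 to 69 is the product of surviving each interval: (1 − 0.018) × (1 − 0.034) × (1 − 0.038).
= 0.982 × 0.966 × 0.962 = 0.912565.

0.913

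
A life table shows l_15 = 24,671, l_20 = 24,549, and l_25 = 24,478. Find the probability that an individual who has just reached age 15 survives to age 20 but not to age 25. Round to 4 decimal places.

This is the probability of reaching 20 but not 25, conditional on being alive at 15: (l_20 − l_25) / l_15.
= (24,549 − 24,478) / 24,671 = 71 / 24,671 = 0.002878.

0.0029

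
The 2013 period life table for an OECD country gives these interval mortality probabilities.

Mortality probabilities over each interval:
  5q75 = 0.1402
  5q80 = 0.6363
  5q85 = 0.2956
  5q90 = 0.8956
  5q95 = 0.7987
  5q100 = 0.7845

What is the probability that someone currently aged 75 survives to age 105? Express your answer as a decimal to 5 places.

0.00100

30p75 = (1 − 0.1402) × (1 − 0.6363) × (1 − 0.2956) × (1 − 0.8956) × (1 − 0.7987) × (1 − 0.7845).
= 0.8598 × 0.3637 × 0.7044 × 0.1044 × 0.2013 × 0.2155 = 0.000998.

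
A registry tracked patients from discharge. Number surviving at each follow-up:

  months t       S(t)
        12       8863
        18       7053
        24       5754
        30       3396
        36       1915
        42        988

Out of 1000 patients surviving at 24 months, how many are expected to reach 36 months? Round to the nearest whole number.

The relevant probability is 1915/5754 = 0.332812.
Expected number = 1000 × 0.332812 = 333.

333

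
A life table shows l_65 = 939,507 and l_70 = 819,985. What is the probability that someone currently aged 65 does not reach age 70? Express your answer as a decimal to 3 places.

P(die before 70 | alive at 65) = 1 − l_70/l_65 = 1 − 819,985/939,507 = (119,522)/939,507 = 0.127218.

0.127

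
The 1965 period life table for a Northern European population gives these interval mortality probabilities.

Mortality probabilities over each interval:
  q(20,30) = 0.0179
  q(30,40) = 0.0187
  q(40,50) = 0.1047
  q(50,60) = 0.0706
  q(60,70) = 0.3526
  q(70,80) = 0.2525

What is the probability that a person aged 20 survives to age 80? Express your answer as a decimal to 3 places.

P(survive 20→80) = (1 − 0.0179) × (1 − 0.0187) × (1 − 0.1047) × (1 − 0.0706) × (1 − 0.3526) × (1 − 0.2525).
= 0.9821 × 0.9813 × 0.8953 × 0.9294 × 0.6474 × 0.7475 = 0.388072.

0.388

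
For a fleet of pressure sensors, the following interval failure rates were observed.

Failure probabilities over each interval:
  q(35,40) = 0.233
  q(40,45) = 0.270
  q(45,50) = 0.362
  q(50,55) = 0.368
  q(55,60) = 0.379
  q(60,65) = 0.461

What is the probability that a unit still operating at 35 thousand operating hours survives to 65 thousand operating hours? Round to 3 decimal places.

0.076

Survival from 35 to 65 is the product of surviving each interval: (1 − 0.233) × (1 − 0.270) × (1 − 0.362) × (1 − 0.368) × (1 − 0.379) × (1 − 0.461).
= 0.767 × 0.730 × 0.638 × 0.632 × 0.621 × 0.539 = 0.075568.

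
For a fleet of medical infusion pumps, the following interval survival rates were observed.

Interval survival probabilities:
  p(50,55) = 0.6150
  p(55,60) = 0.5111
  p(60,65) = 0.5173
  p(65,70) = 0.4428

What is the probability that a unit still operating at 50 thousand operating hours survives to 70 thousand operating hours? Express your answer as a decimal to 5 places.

The overall survival probability is 0.6150 × 0.5111 × 0.5173 × 0.4428.
= 0.072000.

0.07200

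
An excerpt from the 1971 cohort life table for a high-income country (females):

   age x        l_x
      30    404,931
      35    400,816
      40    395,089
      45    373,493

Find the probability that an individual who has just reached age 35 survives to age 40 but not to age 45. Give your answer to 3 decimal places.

0.054

This is the probability of reaching 40 but not 45, conditional on being alive at 35: (l_40 − l_45) / l_35.
= (395,089 − 373,493) / 400,816 = 21,596 / 400,816 = 0.053880.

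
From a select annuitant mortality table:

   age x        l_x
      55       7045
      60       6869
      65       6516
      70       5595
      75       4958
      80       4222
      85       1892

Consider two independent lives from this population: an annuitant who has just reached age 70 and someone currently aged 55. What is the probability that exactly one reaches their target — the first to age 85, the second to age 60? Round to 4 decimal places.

p₁ = l_85/l_70 = 1892/5595 = 0.338159; p₂ = l_60/l_55 = 6869/7045 = 0.975018.
P(exactly one) = p₁(1−p₂) + (1−p₁)p₂ = 0.008448 + 0.645307 = 0.653755.

0.6538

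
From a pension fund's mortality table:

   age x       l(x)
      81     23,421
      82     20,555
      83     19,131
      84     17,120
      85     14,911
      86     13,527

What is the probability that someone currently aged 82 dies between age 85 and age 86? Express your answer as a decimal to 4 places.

0.0673

This is the probability of reaching 85 but not 86, conditional on being alive at 82: (l(85) − l(86)) / l(82).
= (14,911 − 13,527) / 20,555 = 1,384 / 20,555 = 0.067332.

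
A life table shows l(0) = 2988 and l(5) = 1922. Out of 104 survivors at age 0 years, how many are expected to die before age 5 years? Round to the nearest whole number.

37

The relevant probability is 1 − 1922/2988 = 0.356760.
Expected number = 104 × 0.356760 = 37.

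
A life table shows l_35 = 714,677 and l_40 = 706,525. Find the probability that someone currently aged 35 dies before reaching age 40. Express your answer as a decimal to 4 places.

0.0114

P(die before 40 | alive at 35) = 1 − l_40/l_35 = 1 − 706,525/714,677 = (8,152)/714,677 = 0.011407.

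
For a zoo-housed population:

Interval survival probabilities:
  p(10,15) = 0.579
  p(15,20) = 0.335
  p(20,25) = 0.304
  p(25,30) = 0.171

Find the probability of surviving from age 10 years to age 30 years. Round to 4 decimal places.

Chaining the interval survival probabilities: 0.579 × 0.335 × 0.304 × 0.171.
= 0.010083.

0.0101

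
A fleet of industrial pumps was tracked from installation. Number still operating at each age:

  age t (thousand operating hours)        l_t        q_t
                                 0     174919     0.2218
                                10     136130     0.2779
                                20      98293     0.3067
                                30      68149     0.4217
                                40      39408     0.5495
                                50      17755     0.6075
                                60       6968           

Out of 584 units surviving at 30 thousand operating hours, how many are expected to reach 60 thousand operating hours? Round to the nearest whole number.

The relevant probability is 6968/68149 = 0.102247.
Expected number = 584 × 0.102247 = 60.

60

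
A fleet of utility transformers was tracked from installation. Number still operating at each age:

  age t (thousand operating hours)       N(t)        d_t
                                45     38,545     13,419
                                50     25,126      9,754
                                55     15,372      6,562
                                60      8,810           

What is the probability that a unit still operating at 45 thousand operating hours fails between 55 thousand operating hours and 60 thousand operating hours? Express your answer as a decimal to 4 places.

0.1702

This is the probability of reaching 55 but not 60, conditional on being operational at 45: (N(55) − N(60)) / N(45).
= (15,372 − 8,810) / 38,545 = 6,562 / 38,545 = 0.170243.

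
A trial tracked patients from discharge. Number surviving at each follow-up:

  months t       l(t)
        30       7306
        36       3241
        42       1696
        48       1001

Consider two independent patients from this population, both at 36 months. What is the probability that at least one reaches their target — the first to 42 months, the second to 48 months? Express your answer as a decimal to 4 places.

p₁ = l(42)/l(36) = 1696/3241 = 0.523295; p₂ = l(48)/l(36) = 1001/3241 = 0.308855.
P(at least one) = 1 − (1−p₁)(1−p₂) = 1 − 0.476705 × 0.691145 = 0.670528.

0.6705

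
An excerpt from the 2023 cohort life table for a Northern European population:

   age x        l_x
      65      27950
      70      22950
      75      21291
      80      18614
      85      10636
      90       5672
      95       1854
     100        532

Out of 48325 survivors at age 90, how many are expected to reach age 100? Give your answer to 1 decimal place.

4532.6

The relevant probability is 532/5672 = 0.093794.
Expected number = 48325 × 0.093794 = 4532.6.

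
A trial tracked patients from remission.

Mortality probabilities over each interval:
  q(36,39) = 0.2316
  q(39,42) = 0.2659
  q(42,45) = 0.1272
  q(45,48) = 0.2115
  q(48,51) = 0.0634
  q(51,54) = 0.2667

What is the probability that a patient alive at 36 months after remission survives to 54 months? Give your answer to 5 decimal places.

Survival from 36 to 54 is the product of surviving each interval: (1 − 0.2316) × (1 − 0.2659) × (1 − 0.1272) × (1 − 0.2115) × (1 − 0.0634) × (1 − 0.2667).
= 0.7684 × 0.7341 × 0.8728 × 0.7885 × 0.9366 × 0.7333 = 0.266621.

0.26662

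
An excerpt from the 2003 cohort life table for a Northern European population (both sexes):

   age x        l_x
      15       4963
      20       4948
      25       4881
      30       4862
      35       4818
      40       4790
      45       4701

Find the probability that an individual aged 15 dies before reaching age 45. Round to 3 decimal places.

P(die before 45 | alive at 15) = 1 − l_45/l_15 = 1 − 4701/4963 = (262)/4963 = 0.052791.

0.053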